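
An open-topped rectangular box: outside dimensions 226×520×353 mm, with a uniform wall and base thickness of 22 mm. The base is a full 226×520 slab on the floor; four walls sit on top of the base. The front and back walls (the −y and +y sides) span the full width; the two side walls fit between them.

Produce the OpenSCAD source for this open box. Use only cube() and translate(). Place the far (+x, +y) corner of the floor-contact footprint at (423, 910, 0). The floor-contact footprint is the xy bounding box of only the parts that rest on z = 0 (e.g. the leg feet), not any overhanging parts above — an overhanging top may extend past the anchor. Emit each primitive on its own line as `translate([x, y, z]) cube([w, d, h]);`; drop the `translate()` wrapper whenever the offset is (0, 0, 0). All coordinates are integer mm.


translate([197, 390, 0]) cube([226, 520, 22]);
translate([197, 390, 22]) cube([226, 22, 331]);
translate([197, 888, 22]) cube([226, 22, 331]);
translate([197, 412, 22]) cube([22, 476, 331]);
translate([401, 412, 22]) cube([22, 476, 331]);


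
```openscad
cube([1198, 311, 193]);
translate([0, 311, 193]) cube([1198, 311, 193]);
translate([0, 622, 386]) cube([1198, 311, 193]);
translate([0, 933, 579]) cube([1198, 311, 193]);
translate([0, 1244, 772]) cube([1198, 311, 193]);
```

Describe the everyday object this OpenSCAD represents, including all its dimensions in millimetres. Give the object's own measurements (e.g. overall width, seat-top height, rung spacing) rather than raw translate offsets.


A straight staircase of 5 solid steps. Each step is 1198 mm wide (x), 311 mm deep (y, the going) and 193 mm tall (the rise). The first step rests on the floor; each subsequent step sits one going further in +y and one rise higher in +z, directly behind and above the previous step with no overlap.


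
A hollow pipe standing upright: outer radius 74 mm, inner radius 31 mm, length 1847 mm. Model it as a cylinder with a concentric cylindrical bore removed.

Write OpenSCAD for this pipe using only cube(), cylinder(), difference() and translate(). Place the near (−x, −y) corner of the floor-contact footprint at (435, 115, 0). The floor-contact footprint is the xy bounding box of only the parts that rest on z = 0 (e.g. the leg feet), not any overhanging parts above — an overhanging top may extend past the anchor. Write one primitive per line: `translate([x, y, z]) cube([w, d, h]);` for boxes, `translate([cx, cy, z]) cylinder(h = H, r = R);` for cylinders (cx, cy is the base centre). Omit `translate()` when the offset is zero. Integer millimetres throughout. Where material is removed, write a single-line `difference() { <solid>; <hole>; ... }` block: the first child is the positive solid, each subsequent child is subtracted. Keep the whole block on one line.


difference() { translate([509, 189, 0]) cylinder(h = 1847, r = 74); translate([509, 189, 0]) cylinder(h = 1847, r = 31); }


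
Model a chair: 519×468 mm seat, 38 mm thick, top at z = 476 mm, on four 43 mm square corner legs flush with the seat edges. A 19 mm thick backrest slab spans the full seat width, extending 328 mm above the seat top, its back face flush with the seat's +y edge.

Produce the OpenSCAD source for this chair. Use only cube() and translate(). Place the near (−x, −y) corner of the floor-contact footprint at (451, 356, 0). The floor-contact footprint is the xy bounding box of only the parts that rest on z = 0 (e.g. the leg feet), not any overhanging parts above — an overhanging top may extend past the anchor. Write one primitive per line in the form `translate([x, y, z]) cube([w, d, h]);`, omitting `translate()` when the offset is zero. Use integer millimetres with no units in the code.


translate([451, 356, 438]) cube([519, 468, 38]);
translate([451, 356, 0]) cube([43, 43, 438]);
translate([927, 356, 0]) cube([43, 43, 438]);
translate([451, 781, 0]) cube([43, 43, 438]);
translate([927, 781, 0]) cube([43, 43, 438]);
translate([451, 805, 476]) cube([519, 19, 328]);


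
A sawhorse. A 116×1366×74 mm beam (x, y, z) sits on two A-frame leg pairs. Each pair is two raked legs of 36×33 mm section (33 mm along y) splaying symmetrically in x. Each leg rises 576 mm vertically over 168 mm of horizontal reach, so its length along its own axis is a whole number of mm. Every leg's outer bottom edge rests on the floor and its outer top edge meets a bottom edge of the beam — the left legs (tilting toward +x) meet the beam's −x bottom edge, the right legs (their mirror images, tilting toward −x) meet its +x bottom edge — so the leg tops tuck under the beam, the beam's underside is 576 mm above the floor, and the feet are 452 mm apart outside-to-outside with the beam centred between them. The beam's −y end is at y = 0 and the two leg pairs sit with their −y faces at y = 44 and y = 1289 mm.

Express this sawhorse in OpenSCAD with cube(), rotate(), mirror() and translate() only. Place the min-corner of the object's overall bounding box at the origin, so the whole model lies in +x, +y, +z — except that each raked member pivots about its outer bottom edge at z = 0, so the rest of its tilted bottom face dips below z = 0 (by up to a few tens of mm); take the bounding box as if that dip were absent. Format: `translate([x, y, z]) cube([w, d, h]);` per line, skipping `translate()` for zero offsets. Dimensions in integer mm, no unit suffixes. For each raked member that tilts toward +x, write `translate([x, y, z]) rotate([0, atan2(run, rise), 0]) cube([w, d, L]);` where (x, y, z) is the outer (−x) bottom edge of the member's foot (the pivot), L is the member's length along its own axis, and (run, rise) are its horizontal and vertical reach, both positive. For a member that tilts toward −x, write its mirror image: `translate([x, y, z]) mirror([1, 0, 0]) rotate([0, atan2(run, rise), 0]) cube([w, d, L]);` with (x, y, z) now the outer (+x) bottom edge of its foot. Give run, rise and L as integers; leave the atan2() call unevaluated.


translate([168, 0, 576]) cube([116, 1366, 74]);
translate([0, 44, 0]) rotate([0, atan2(168, 576), 0]) cube([36, 33, 600]);
translate([452, 44, 0]) mirror([1, 0, 0]) rotate([0, atan2(168, 576), 0]) cube([36, 33, 600]);
translate([0, 1289, 0]) rotate([0, atan2(168, 576), 0]) cube([36, 33, 600]);
translate([452, 1289, 0]) mirror([1, 0, 0]) rotate([0, atan2(168, 576), 0]) cube([36, 33, 600]);


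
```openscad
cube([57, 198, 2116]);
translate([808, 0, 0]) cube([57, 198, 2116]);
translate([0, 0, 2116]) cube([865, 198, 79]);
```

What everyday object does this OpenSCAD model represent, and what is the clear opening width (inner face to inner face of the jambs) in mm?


A door frame. The clear opening width is 751 mm.

Two 2116 mm tall posts with a header on top — a door frame. The left jamb is 57 mm wide at x = 0; the right jamb starts at x = 808. The clear opening is 808 − 57 = 751 mm.


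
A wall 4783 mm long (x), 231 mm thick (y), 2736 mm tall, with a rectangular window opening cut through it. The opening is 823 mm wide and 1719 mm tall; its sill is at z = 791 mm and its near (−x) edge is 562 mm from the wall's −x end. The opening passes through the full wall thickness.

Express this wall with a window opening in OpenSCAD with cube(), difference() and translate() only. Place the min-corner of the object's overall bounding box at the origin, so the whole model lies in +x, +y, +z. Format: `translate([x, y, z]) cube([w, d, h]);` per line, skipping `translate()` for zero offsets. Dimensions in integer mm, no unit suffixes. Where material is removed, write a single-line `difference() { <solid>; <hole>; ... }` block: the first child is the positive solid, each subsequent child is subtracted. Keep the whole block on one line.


difference() { cube([4783, 231, 2736]); translate([562, 0, 791]) cube([823, 231, 1719]); }


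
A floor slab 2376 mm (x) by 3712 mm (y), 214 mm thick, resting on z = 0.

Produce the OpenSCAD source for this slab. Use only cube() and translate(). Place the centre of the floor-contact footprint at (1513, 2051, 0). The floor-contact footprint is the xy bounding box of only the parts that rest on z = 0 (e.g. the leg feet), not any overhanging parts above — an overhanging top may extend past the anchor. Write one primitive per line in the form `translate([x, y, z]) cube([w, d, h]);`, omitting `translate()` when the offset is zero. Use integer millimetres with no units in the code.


translate([325, 195, 0]) cube([2376, 3712, 214]);


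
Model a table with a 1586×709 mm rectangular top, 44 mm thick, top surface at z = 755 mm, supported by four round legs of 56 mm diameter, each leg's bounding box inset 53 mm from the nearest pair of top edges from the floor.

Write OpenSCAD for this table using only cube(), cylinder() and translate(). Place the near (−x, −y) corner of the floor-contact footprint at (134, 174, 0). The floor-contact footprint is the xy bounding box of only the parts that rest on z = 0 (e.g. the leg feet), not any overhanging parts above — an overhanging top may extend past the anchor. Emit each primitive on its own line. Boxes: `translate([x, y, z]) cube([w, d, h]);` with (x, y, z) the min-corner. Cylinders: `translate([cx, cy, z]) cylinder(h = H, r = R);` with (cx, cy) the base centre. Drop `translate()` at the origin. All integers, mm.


// leg_h = 755 - 44 = 711
translate([81, 121, 711]) cube([1586, 709, 44]);
translate([162, 202, 0]) cylinder(h = 711, r = 28);
translate([1586, 202, 0]) cylinder(h = 711, r = 28);
translate([162, 749, 0]) cylinder(h = 711, r = 28);
translate([1586, 749, 0]) cylinder(h = 711, r = 28);


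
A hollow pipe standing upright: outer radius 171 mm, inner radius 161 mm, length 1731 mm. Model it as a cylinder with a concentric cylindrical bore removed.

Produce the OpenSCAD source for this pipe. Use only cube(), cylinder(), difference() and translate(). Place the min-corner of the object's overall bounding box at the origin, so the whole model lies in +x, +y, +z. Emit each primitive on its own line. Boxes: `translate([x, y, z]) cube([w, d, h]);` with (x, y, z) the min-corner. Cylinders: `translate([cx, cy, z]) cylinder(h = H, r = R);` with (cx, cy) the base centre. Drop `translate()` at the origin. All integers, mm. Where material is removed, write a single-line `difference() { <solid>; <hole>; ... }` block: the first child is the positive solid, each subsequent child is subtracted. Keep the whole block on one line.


difference() { translate([171, 171, 0]) cylinder(h = 1731, r = 171); translate([171, 171, 0]) cylinder(h = 1731, r = 161); }


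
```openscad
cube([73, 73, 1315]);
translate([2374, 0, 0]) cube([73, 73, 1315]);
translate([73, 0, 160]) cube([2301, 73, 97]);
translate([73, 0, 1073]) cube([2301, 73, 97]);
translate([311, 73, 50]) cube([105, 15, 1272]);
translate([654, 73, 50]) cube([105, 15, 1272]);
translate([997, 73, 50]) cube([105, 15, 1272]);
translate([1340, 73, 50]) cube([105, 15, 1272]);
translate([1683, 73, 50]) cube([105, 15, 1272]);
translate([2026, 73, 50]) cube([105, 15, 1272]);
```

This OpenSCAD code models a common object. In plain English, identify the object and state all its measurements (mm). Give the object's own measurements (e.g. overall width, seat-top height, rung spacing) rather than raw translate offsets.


A fence section. Two 73×73 mm posts, 1315 mm tall, stand on the floor with a clear span of 2301 mm between their inner faces. Two horizontal rails of 73×97 mm section span the gap between the posts with their undersides at z = 160 mm and z = 1073 mm, flush with the posts' −y face. 6 pickets, each 105 mm wide, 15 mm thick and 1272 mm tall, are fixed to the +y face of the rails with their bottoms at z = 50 mm, spaced across the span with a 238 mm gap after the −x post and between neighbouring pickets, with 243 mm left before the +x post.


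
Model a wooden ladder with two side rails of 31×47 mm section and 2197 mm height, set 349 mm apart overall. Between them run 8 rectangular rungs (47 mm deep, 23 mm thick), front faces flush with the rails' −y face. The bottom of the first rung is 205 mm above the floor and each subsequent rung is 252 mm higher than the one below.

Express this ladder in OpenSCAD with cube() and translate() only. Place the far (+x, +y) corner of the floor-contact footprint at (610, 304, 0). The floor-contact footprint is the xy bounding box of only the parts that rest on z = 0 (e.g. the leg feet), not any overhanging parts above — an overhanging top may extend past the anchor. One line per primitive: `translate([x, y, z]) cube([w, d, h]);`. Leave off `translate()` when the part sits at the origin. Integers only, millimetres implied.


translate([261, 257, 0]) cube([31, 47, 2197]);
translate([579, 257, 0]) cube([31, 47, 2197]);
translate([292, 257, 205]) cube([287, 47, 23]);
translate([292, 257, 457]) cube([287, 47, 23]);
translate([292, 257, 709]) cube([287, 47, 23]);
translate([292, 257, 961]) cube([287, 47, 23]);
translate([292, 257, 1213]) cube([287, 47, 23]);
translate([292, 257, 1465]) cube([287, 47, 23]);
translate([292, 257, 1717]) cube([287, 47, 23]);
translate([292, 257, 1969]) cube([287, 47, 23]);


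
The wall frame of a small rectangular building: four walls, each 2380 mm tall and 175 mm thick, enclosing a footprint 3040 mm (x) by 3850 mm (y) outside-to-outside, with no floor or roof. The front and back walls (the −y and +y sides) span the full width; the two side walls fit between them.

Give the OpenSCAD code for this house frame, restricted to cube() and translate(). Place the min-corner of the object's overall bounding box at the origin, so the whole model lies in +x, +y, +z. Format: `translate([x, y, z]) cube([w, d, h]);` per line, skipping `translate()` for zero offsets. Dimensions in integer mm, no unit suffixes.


cube([3040, 175, 2380]);
translate([0, 3675, 0]) cube([3040, 175, 2380]);
translate([0, 175, 0]) cube([175, 3500, 2380]);
translate([2865, 175, 0]) cube([175, 3500, 2380]);


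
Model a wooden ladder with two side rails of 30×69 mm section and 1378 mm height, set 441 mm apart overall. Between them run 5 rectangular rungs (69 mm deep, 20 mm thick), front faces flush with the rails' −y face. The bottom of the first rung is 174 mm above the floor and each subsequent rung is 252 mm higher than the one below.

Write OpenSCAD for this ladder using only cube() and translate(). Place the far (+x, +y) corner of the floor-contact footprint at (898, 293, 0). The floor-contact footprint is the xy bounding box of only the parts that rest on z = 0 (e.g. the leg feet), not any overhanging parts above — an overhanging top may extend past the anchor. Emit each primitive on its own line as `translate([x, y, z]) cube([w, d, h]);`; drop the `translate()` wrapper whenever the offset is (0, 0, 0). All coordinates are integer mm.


// rung span = 441 - 2*30 = 381
// rung[k] z = 174 + k*252
translate([457, 224, 0]) cube([30, 69, 1378]);
translate([868, 224, 0]) cube([30, 69, 1378]);
translate([487, 224, 174]) cube([381, 69, 20]);
translate([487, 224, 426]) cube([381, 69, 20]);
translate([487, 224, 678]) cube([381, 69, 20]);
translate([487, 224, 930]) cube([381, 69, 20]);
translate([487, 224, 1182]) cube([381, 69, 20]);


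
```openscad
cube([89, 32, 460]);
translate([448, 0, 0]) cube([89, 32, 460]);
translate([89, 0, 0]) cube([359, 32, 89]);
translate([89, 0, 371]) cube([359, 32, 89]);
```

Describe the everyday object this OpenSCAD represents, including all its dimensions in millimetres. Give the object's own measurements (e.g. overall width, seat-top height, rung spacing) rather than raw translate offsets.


A rectangular picture frame lying in the x–z plane (depth along y). The opening is 359 mm wide (x) by 282 mm tall (z), surrounded by a border 89 mm wide on all four sides. The frame is 32 mm deep and is made of two full-height vertical stiles with two horizontal rails fitted between them.


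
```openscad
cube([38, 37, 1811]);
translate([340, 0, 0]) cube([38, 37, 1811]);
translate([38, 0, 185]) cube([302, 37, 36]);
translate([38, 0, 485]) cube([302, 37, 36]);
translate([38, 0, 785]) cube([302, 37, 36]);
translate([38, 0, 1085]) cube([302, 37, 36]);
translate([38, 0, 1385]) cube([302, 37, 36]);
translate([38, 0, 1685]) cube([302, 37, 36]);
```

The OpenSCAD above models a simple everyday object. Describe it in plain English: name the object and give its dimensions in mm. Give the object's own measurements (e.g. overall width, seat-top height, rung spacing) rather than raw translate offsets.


A straight ladder. Two 38×37 mm vertical rails, 1811 mm tall, stand 378 mm apart (outside-to-outside) with their front faces coplanar on the −y side. 6 rungs, each 37 mm deep and 36 mm tall, span between the inner faces of the rails, front faces flush with the rails. The lowest rung's underside is at z = 185 mm and rungs are spaced 300 mm apart (underside to underside).


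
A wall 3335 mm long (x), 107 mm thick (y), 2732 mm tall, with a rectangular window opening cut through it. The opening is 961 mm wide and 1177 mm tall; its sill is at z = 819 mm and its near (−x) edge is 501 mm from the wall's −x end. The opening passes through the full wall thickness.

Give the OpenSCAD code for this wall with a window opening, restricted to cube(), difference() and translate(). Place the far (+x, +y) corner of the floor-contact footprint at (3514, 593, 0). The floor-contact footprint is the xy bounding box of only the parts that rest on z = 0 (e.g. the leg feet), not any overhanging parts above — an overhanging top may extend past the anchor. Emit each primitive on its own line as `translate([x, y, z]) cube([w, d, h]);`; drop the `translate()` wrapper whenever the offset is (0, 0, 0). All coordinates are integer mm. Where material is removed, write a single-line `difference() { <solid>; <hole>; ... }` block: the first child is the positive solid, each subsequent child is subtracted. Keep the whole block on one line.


difference() { translate([179, 486, 0]) cube([3335, 107, 2732]); translate([680, 486, 819]) cube([961, 107, 1177]); }


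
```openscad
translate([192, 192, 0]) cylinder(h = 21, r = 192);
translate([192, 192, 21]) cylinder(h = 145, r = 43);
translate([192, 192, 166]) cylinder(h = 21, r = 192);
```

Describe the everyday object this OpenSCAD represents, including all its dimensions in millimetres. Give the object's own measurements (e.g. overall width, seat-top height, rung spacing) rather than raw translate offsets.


A spool: two coaxial disc flanges of radius 192 mm and thickness 21 mm, joined by a core cylinder of radius 43 mm and height 145 mm. The lower flange rests on z = 0 and the three cylinders share a vertical axis.


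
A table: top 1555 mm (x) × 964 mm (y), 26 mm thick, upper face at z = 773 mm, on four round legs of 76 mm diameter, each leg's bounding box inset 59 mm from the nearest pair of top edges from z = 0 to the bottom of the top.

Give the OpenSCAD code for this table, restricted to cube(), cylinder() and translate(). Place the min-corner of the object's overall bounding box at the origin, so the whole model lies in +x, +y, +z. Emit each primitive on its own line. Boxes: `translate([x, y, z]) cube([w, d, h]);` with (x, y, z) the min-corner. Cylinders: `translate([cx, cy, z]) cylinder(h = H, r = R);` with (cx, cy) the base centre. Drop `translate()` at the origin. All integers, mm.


translate([0, 0, 747]) cube([1555, 964, 26]);
translate([97, 97, 0]) cylinder(h = 747, r = 38);
translate([1458, 97, 0]) cylinder(h = 747, r = 38);
translate([97, 867, 0]) cylinder(h = 747, r = 38);
translate([1458, 867, 0]) cylinder(h = 747, r = 38);


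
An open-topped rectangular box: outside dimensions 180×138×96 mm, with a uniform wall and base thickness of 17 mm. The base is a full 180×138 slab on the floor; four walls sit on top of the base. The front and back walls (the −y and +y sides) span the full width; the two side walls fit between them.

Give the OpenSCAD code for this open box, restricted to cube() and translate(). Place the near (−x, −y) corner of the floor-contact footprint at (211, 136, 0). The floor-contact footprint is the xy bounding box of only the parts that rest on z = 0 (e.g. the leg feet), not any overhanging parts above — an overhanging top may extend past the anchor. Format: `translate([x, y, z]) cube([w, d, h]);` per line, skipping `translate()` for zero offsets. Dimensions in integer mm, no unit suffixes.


translate([211, 136, 0]) cube([180, 138, 17]);
translate([211, 136, 17]) cube([180, 17, 79]);
translate([211, 257, 17]) cube([180, 17, 79]);
translate([211, 153, 17]) cube([17, 104, 79]);
translate([374, 153, 17]) cube([17, 104, 79]);


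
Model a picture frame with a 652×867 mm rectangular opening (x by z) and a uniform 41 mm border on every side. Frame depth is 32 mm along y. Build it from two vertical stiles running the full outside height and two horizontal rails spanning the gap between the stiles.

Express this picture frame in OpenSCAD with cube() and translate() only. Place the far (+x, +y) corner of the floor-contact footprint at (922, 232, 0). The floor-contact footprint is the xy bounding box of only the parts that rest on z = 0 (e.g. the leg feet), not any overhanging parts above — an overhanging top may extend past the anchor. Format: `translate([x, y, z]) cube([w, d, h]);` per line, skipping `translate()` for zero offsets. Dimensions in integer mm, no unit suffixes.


translate([188, 200, 0]) cube([41, 32, 949]);
translate([881, 200, 0]) cube([41, 32, 949]);
translate([229, 200, 0]) cube([652, 32, 41]);
translate([229, 200, 908]) cube([652, 32, 41]);


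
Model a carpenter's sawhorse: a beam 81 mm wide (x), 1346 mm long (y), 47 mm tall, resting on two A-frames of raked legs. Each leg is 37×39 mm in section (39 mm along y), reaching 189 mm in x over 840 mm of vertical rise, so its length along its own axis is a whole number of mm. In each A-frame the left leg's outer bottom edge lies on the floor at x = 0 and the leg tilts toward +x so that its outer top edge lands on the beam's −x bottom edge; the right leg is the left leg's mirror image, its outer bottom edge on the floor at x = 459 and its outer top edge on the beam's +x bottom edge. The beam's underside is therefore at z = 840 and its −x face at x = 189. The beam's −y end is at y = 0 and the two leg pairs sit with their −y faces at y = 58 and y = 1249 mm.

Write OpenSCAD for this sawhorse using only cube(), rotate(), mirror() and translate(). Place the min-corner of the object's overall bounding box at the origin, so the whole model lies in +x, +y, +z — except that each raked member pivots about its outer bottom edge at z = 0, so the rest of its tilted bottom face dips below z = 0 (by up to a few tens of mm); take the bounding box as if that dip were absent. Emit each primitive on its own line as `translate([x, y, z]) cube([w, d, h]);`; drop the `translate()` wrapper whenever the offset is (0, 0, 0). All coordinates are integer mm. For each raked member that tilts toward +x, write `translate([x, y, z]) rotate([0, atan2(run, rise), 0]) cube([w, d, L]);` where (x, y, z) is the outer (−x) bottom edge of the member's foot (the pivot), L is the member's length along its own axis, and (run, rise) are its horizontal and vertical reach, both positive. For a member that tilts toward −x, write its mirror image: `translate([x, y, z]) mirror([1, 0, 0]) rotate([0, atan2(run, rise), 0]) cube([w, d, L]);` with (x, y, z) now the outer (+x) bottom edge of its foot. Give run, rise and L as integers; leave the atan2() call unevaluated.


// leg length = √(189² + 840²) = 861
// right-leg outer foot x = 2·189 + 81 = 459
// beam min-corner = (189, 0, 840)
translate([189, 0, 840]) cube([81, 1346, 47]);
translate([0, 58, 0]) rotate([0, atan2(189, 840), 0]) cube([37, 39, 861]);
translate([459, 58, 0]) mirror([1, 0, 0]) rotate([0, atan2(189, 840), 0]) cube([37, 39, 861]);
translate([0, 1249, 0]) rotate([0, atan2(189, 840), 0]) cube([37, 39, 861]);
translate([459, 1249, 0]) mirror([1, 0, 0]) rotate([0, atan2(189, 840), 0]) cube([37, 39, 861]);


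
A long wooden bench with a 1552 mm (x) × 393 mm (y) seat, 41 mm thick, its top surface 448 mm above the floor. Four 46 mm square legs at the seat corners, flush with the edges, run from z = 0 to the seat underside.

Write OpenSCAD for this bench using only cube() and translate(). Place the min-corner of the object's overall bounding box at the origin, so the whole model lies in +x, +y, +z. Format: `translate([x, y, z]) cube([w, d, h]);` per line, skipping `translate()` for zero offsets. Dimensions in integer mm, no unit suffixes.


translate([0, 0, 407]) cube([1552, 393, 41]);
cube([46, 46, 407]);
translate([0, 347, 0]) cube([46, 46, 407]);
translate([1506, 0, 0]) cube([46, 46, 407]);
translate([1506, 347, 0]) cube([46, 46, 407]);


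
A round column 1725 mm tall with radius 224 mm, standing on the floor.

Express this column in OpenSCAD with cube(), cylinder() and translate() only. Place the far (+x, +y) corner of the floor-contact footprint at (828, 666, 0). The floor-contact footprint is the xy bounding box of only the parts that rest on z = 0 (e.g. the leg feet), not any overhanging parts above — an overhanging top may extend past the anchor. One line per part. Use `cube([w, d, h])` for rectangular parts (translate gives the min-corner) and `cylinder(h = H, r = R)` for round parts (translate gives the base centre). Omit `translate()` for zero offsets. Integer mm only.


translate([604, 442, 0]) cylinder(h = 1725, r = 224);


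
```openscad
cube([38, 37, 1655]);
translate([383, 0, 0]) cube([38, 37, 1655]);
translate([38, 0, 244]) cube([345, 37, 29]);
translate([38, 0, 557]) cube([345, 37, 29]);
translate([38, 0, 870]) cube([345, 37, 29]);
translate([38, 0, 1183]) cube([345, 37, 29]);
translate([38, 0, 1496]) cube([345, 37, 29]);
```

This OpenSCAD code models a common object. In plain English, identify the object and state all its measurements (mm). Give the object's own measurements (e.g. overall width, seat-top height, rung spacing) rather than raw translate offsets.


A straight ladder. Two 38×37 mm vertical rails, 1655 mm tall, stand 421 mm apart (outside-to-outside) with their front faces coplanar on the −y side. 5 rungs, each 37 mm deep and 29 mm tall, span between the inner faces of the rails, front faces flush with the rails. The lowest rung's underside is at z = 244 mm and rungs are spaced 313 mm apart (underside to underside).


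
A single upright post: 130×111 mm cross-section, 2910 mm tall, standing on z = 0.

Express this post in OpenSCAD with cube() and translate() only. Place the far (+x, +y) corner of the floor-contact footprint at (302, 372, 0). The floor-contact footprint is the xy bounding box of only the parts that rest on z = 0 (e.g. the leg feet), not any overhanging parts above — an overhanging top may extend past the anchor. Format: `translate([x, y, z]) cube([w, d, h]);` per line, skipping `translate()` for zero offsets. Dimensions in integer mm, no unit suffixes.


translate([172, 261, 0]) cube([130, 111, 2910]);


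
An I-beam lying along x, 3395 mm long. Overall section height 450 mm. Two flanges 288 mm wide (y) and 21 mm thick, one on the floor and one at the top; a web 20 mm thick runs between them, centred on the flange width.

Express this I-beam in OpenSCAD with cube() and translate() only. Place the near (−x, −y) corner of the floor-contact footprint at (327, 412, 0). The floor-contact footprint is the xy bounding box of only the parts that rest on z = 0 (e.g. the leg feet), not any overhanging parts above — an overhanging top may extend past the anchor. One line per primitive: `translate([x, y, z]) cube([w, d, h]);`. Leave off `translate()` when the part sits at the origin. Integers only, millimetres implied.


translate([327, 412, 0]) cube([3395, 288, 21]);
translate([327, 546, 21]) cube([3395, 20, 408]);
translate([327, 412, 429]) cube([3395, 288, 21]);


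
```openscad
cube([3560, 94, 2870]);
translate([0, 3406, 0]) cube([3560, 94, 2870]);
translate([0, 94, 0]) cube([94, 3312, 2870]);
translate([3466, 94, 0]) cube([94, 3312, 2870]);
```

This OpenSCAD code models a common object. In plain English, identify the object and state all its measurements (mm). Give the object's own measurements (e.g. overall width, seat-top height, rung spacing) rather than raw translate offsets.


The wall frame of a small rectangular building: four walls, each 2870 mm tall and 94 mm thick, enclosing a footprint 3560 mm (x) by 3500 mm (y) outside-to-outside, with no floor or roof. The front and back walls (the −y and +y sides) span the full width; the two side walls fit between them.


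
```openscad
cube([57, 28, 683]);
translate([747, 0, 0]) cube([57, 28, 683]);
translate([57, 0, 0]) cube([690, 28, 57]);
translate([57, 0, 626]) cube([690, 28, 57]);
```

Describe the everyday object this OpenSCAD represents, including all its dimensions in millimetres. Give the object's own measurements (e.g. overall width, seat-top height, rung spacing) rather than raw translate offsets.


A rectangular picture frame lying in the x–z plane (depth along y). The opening is 690 mm wide (x) by 569 mm tall (z), surrounded by a border 57 mm wide on all four sides. The frame is 28 mm deep and is made of two full-height vertical stiles with two horizontal rails fitted between them.


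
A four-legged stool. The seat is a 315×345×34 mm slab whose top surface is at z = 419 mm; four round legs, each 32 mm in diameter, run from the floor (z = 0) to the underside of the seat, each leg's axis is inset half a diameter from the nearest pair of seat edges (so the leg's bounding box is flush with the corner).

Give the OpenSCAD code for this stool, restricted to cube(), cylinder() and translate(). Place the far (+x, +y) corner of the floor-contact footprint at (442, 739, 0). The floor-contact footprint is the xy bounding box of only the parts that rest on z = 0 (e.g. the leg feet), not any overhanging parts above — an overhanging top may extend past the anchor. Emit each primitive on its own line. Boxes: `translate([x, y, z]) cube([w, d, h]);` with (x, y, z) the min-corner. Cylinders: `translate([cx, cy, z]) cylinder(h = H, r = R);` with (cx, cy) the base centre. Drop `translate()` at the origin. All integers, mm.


// leg_h = 419 - 34 = 385
translate([127, 394, 385]) cube([315, 345, 34]);
translate([143, 410, 0]) cylinder(h = 385, r = 16);
translate([426, 410, 0]) cylinder(h = 385, r = 16);
translate([143, 723, 0]) cylinder(h = 385, r = 16);
translate([426, 723, 0]) cylinder(h = 385, r = 16);


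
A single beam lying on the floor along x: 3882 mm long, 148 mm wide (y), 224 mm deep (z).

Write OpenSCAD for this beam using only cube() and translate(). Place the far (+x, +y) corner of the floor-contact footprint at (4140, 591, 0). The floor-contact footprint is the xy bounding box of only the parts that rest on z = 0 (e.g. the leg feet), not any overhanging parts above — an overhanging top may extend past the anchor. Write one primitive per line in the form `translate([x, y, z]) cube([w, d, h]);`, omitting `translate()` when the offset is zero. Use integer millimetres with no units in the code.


translate([258, 443, 0]) cube([3882, 148, 224]);


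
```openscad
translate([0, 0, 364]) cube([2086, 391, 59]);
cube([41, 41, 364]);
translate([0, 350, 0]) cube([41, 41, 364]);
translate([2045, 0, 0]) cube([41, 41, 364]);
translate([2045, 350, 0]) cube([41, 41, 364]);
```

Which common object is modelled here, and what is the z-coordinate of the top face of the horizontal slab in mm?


A bench. The seat-top height is 423 mm.

A long slab on four corner posts — a bench. The slab sits at z = 364 with thickness 59, so the top is 364 + 59 = 423 mm.


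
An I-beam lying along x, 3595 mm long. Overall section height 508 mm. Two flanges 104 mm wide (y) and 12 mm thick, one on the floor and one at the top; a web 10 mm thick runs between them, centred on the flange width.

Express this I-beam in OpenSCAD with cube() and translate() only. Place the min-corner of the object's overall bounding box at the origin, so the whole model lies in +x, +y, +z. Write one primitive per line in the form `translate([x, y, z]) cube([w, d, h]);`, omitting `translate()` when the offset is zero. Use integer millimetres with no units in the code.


cube([3595, 104, 12]);
translate([0, 47, 12]) cube([3595, 10, 484]);
translate([0, 0, 496]) cube([3595, 104, 12]);


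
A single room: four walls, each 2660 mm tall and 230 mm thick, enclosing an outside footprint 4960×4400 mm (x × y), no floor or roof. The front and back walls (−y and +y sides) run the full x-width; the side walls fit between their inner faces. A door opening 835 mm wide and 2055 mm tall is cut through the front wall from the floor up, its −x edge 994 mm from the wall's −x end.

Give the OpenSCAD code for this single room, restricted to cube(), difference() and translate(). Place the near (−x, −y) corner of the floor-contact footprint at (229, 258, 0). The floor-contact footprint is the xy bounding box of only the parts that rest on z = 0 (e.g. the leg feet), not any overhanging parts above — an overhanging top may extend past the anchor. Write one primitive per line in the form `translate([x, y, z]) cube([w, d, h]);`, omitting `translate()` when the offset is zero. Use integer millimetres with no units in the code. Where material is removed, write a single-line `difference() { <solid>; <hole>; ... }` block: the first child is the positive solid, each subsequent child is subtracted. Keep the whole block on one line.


difference() { translate([229, 258, 0]) cube([4960, 230, 2660]); translate([1223, 258, 0]) cube([835, 230, 2055]); }
translate([229, 4428, 0]) cube([4960, 230, 2660]);
translate([229, 488, 0]) cube([230, 3940, 2660]);
translate([4959, 488, 0]) cube([230, 3940, 2660]);


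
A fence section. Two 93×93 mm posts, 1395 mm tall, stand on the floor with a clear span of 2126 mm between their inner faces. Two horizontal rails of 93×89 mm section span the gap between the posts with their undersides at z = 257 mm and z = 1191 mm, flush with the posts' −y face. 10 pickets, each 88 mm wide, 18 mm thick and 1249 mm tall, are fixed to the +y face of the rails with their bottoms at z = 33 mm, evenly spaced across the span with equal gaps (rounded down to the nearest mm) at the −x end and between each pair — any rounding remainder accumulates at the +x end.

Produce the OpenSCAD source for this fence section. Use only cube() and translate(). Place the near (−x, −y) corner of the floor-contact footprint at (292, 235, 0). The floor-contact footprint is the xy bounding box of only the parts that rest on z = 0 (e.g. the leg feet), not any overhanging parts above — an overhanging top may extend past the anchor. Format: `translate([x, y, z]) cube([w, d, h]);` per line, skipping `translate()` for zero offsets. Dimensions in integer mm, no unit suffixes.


translate([292, 235, 0]) cube([93, 93, 1395]);
translate([2511, 235, 0]) cube([93, 93, 1395]);
translate([385, 235, 257]) cube([2126, 93, 89]);
translate([385, 235, 1191]) cube([2126, 93, 89]);
translate([498, 328, 33]) cube([88, 18, 1249]);
translate([699, 328, 33]) cube([88, 18, 1249]);
translate([900, 328, 33]) cube([88, 18, 1249]);
translate([1101, 328, 33]) cube([88, 18, 1249]);
translate([1302, 328, 33]) cube([88, 18, 1249]);
translate([1503, 328, 33]) cube([88, 18, 1249]);
translate([1704, 328, 33]) cube([88, 18, 1249]);
translate([1905, 328, 33]) cube([88, 18, 1249]);
translate([2106, 328, 33]) cube([88, 18, 1249]);
translate([2307, 328, 33]) cube([88, 18, 1249]);


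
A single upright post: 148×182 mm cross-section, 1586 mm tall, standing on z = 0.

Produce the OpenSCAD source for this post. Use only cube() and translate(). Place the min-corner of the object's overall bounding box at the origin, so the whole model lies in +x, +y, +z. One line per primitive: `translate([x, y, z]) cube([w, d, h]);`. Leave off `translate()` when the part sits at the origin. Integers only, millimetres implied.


cube([148, 182, 1586]);


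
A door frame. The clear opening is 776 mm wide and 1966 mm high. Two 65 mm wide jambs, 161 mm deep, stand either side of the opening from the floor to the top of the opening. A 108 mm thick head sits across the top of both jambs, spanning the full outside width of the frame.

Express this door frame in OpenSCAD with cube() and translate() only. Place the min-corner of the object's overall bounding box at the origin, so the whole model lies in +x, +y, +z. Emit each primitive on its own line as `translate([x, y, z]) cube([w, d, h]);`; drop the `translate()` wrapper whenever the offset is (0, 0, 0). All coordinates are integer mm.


cube([65, 161, 1966]);
translate([841, 0, 0]) cube([65, 161, 1966]);
translate([0, 0, 1966]) cube([906, 161, 108]);


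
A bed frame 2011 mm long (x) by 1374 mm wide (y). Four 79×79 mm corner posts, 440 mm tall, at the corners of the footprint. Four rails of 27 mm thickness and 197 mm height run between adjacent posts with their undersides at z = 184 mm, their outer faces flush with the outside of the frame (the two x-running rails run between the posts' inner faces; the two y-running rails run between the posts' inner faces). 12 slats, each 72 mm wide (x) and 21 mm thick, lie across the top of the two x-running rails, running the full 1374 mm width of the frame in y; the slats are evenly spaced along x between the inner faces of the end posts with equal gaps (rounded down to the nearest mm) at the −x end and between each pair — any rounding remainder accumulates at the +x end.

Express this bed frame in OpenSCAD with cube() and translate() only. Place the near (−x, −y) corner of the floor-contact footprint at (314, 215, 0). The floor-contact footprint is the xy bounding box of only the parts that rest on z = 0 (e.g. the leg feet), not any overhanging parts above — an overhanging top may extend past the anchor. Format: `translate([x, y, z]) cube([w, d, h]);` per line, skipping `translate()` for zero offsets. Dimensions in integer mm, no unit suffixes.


// slat z = rail_z + rail_h = 184 + 197 = 381
// slat gap = ⌊(1853 − 12·72) / 13⌋ = 76
translate([314, 215, 0]) cube([79, 79, 440]);
translate([314, 1510, 0]) cube([79, 79, 440]);
translate([2246, 215, 0]) cube([79, 79, 440]);
translate([2246, 1510, 0]) cube([79, 79, 440]);
translate([393, 215, 184]) cube([1853, 27, 197]);
translate([393, 1562, 184]) cube([1853, 27, 197]);
translate([314, 294, 184]) cube([27, 1216, 197]);
translate([2298, 294, 184]) cube([27, 1216, 197]);
translate([469, 215, 381]) cube([72, 1374, 21]);
translate([617, 215, 381]) cube([72, 1374, 21]);
translate([765, 215, 381]) cube([72, 1374, 21]);
translate([913, 215, 381]) cube([72, 1374, 21]);
translate([1061, 215, 381]) cube([72, 1374, 21]);
translate([1209, 215, 381]) cube([72, 1374, 21]);
translate([1357, 215, 381]) cube([72, 1374, 21]);
translate([1505, 215, 381]) cube([72, 1374, 21]);
translate([1653, 215, 381]) cube([72, 1374, 21]);
translate([1801, 215, 381]) cube([72, 1374, 21]);
translate([1949, 215, 381]) cube([72, 1374, 21]);
translate([2097, 215, 381]) cube([72, 1374, 21]);


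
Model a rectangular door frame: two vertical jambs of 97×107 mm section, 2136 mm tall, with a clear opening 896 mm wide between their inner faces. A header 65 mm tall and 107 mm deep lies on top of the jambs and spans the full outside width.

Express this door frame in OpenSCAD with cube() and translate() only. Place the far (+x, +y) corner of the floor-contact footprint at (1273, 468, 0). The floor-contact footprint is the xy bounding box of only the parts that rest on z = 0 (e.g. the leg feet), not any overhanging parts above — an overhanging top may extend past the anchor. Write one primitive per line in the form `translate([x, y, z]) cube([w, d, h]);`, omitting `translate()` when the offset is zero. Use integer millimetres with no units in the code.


translate([183, 361, 0]) cube([97, 107, 2136]);
translate([1176, 361, 0]) cube([97, 107, 2136]);
translate([183, 361, 2136]) cube([1090, 107, 65]);


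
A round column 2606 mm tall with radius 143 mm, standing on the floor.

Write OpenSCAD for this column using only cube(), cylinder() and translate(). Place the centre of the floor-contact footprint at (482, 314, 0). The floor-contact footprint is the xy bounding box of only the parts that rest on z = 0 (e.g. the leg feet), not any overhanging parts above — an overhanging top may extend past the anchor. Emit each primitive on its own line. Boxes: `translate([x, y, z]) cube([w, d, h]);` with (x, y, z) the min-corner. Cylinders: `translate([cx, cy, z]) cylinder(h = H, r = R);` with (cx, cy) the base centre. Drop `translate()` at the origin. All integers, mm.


translate([482, 314, 0]) cylinder(h = 2606, r = 143);
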